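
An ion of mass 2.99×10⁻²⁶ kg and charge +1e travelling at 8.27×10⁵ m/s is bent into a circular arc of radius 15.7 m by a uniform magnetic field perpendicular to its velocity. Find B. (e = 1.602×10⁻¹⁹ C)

From |q|vB = mv²/r, B = mv/(|q|r).
B = (2.99×10⁻²⁶)(8.27×10⁵)/((1.602×10⁻¹⁹)(15.7)) ≈ 9.83×10⁻³ T.

B ≈ 9.83×10⁻³ T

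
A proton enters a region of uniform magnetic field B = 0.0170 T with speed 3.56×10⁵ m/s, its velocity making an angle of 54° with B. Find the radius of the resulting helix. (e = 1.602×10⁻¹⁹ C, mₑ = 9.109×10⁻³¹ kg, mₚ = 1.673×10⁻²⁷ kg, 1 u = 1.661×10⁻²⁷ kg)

r ≈ 0.177 m

v⊥ = v sinθ = 3.56×10⁵·sin54° ≈ 2.880×10⁵ m/s.
r = m v⊥/(|q|B) = (1.673×10⁻²⁷)(2.880×10⁵)/((1.602×10⁻¹⁹)(0.0170)) ≈ 0.177 m.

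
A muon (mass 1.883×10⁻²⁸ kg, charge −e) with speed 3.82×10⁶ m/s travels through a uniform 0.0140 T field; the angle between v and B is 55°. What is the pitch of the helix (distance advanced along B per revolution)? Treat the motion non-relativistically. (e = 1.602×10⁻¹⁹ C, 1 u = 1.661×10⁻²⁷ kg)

v∥ = v cosθ = 3.82×10⁶·cos55° ≈ 2.191×10⁶ m/s.
T = 2πm/(|q|B) = 2π(1.883×10⁻²⁸)/((1.602×10⁻¹⁹)(0.0140)) ≈ 5.275×10⁻⁷ s.
pitch = v∥ T = (2.191×10⁶)(5.275×10⁻⁷) ≈ 1.16 m.

p ≈ 1.16 m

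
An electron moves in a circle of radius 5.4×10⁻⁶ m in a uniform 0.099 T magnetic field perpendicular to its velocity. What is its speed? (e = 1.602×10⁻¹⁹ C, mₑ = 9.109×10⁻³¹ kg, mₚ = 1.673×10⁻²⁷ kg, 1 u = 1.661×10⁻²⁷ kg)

v ≈ 9.4×10⁴ m/s

From |q|vB = mv²/r, v = |q|Br/m.
v = (1.602×10⁻¹⁹)(0.099)(5.4×10⁻⁶)/9.109×10⁻³¹ ≈ 9.4×10⁴ m/s.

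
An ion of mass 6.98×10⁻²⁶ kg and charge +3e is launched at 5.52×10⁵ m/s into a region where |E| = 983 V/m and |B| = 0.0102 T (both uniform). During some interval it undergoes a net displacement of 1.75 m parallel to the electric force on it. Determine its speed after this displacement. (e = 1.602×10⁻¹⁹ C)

B does no work; ΔKE = |q|E d.
½mv_f² = ½mv₀² + |q|Ed = ½(6.98×10⁻²⁶)(5.52×10⁵)² + (4.806×10⁻¹⁹)(983)(1.75) ≈ 1.063×10⁻¹⁴ J + 8.268×10⁻¹⁶ J ≈ 1.146×10⁻¹⁴ J.
v_f = √(2·1.146×10⁻¹⁴/6.98×10⁻²⁶) ≈ 5.73×10⁵ m/s.

v_f ≈ 5.73×10⁵ m/s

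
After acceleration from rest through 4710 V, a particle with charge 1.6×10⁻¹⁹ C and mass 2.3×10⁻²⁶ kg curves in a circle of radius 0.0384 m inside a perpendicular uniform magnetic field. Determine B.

B ≈ 0.958 T

v = √(2|q|V/m) = √(2·1.6×10⁻¹⁹·4710/2.3×10⁻²⁶) ≈ 2.560×10⁵ m/s.
B = mv/(|q|r) = (2.3×10⁻²⁶)(2.560×10⁵)/((1.6×10⁻¹⁹)(0.0384)) ≈ 0.958 T.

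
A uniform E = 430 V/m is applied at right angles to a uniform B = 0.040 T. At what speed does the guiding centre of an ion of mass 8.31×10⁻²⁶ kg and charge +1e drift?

In crossed fields the guiding centre drifts at v_d = |E×B|/B² = E/B, independent of charge and mass.
v_d = 430/0.040 = 1.1×10⁴ m/s.

v_d ≈ 1.1×10⁴ m/s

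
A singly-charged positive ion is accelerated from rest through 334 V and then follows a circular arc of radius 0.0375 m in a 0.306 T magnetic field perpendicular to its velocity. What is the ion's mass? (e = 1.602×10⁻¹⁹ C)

Combine |q|V = ½mv² and r = mv/(|q|B): eliminate v to get m = qB²r²/(2V).
m = (1.602×10⁻¹⁹)(0.306)²(0.0375)²/(2·334) ≈ 3.16×10⁻²⁶ kg.

m ≈ 3.16×10⁻²⁶ kg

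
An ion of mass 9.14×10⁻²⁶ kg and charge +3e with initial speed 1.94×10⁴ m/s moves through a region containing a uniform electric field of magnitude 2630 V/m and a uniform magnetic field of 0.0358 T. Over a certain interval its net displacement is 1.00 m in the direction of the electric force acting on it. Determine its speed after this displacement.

v_f ≈ 1.67×10⁵ m/s

B does no work; ΔKE = |q|E d.
½mv_f² = ½mv₀² + |q|Ed = ½(9.14×10⁻²⁶)(1.94×10⁴)² + (4.806×10⁻¹⁹)(2630)(1.00) ≈ 1.720×10⁻¹⁷ J + 1.264×10⁻¹⁵ J ≈ 1.281×10⁻¹⁵ J.
v_f = √(2·1.281×10⁻¹⁵/9.14×10⁻²⁶) ≈ 1.67×10⁵ m/s.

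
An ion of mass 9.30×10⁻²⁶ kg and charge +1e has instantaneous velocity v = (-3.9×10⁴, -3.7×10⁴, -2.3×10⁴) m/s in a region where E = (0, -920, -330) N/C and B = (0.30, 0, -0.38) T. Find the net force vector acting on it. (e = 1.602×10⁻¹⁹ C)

v×B = (1.41×10⁴, -2.17×10⁴, 1.11×10⁴) N/C.
E + v×B = (1.41×10⁴, -2.26×10⁴, 1.08×10⁴) N/C.
F = q(E + v×B) = (1.602×10⁻¹⁹ C)·(1.41×10⁴, -2.26×10⁴, 1.08×10⁴) = (2.25×10⁻¹⁵, -3.63×10⁻¹⁵, 1.73×10⁻¹⁵) N.

F ≈ (2.25×10⁻¹⁵, -3.63×10⁻¹⁵, 1.73×10⁻¹⁵) N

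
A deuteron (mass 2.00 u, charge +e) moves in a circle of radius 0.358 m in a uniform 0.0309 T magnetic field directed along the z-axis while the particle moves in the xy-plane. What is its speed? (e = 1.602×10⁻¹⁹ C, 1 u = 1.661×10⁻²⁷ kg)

From |q|vB = mv²/r, v = |q|Br/m.
v = (1.602×10⁻¹⁹)(0.0309)(0.358)/3.322×10⁻²⁷ ≈ 5.33×10⁵ m/s.

v ≈ 5.33×10⁵ m/s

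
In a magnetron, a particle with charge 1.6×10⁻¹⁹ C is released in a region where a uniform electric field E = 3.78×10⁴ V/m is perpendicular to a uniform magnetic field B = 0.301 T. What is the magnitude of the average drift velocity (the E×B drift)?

v_d ≈ 1.26×10⁵ m/s

In crossed fields the guiding centre drifts at v_d = |E×B|/B² = E/B, independent of charge and mass.
v_d = 3.78×10⁴/0.301 = 1.26×10⁵ m/s.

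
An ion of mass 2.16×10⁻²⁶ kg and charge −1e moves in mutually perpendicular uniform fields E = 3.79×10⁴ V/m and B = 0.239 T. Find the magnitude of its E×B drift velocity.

v_d ≈ 1.59×10⁵ m/s

The steady drift has the magnetic force balancing the electric force, so v_d = E/B.
v_d = 3.79×10⁴/0.239 = 1.59×10⁵ m/s.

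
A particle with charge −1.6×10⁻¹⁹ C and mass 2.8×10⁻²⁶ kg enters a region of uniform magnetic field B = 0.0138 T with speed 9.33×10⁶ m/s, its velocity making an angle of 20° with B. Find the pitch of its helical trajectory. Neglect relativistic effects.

p ≈ 699 m

v∥ = v cosθ = 9.33×10⁶·cos20° ≈ 8.767×10⁶ m/s.
T = 2πm/(|q|B) = 2π(2.8×10⁻²⁶)/((1.6×10⁻¹⁹)(0.0138)) ≈ 7.968×10⁻⁵ s.
pitch = v∥ T = (8.767×10⁶)(7.968×10⁻⁵) ≈ 699 m.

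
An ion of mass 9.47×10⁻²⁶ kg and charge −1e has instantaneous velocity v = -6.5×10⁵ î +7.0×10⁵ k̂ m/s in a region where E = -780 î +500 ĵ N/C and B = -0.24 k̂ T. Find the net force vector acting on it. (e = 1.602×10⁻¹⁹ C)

F ≈ (1.25×10⁻¹⁶, 2.49×10⁻¹⁴, 0) N

v×B = (0, -1.56×10⁵, 0) N/C.
E + v×B = (-780, -1.56×10⁵, 0) N/C.
F = q(E + v×B) = (−1.602×10⁻¹⁹ C)·(-780, -1.56×10⁵, 0) = (1.25×10⁻¹⁶, 2.49×10⁻¹⁴, 0) N.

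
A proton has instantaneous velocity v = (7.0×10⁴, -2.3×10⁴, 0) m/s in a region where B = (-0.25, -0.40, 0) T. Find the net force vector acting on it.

F ≈ (0, 0, -5.41×10⁻¹⁵) N

v×B = (0, 0, -3.38×10⁴) N/C.
F = q v×B = (1.602×10⁻¹⁹ C)·(0, 0, -3.38×10⁴) = (0, 0, -5.41×10⁻¹⁵) N.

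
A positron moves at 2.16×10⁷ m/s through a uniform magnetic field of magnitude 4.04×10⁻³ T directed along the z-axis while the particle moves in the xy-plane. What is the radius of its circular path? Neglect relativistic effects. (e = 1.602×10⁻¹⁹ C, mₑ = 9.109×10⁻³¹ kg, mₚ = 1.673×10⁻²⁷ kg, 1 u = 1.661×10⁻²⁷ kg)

r ≈ 0.0304 m

The magnetic force provides the centripetal force: |q|vB = mv²/r.
r = mv/(|q|B) = (9.109×10⁻³¹)(2.16×10⁷)/((1.602×10⁻¹⁹)(4.04×10⁻³)) ≈ 0.0304 m.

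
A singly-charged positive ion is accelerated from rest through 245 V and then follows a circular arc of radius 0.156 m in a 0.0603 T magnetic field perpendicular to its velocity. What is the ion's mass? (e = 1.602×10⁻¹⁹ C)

m ≈ 2.89×10⁻²⁶ kg

Combine |q|V = ½mv² and r = mv/(|q|B): eliminate v to get m = qB²r²/(2V).
m = (1.602×10⁻¹⁹)(0.0603)²(0.156)²/(2·245) ≈ 2.89×10⁻²⁶ kg.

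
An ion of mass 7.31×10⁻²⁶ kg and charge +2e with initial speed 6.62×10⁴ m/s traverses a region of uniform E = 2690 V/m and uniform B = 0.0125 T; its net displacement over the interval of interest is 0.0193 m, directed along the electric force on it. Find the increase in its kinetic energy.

ΔKE ≈ 1.66×10⁻¹⁷ J

The magnetic force is always ⟂ v and does no work; only the electric force changes KE.
ΔKE = F_E · d = |q|E d = (3.204×10⁻¹⁹)(2690)(0.0193) ≈ 1.66×10⁻¹⁷ J.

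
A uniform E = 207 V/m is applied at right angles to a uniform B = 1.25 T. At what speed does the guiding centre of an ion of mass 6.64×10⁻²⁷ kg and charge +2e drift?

v_d ≈ 166 m/s

The E×B drift speed is v_d = E/B.
v_d = 207/1.25 = 166 m/s.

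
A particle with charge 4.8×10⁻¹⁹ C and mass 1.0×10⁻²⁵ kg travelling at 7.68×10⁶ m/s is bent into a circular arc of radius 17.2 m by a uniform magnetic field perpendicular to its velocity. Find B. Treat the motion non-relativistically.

From |q|vB = mv²/r, B = mv/(|q|r).
B = (1.0×10⁻²⁵)(7.68×10⁶)/((4.8×10⁻¹⁹)(17.2)) ≈ 0.0930 T.

B ≈ 0.0930 T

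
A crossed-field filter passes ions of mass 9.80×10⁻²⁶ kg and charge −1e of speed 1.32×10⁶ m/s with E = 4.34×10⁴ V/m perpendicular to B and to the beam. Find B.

B = 0.0329 T

Balance of forces in the selector: qE = qvB ⇒ B = E/v.
B = 4.34×10⁴/1.32×10⁶ = 0.0329 T.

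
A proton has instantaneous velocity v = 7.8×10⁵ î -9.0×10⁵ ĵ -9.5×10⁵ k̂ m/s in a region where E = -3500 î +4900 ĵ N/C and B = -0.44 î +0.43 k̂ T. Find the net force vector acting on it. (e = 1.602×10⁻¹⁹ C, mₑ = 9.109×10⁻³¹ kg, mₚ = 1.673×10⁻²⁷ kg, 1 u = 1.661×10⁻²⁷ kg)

F ≈ (-6.26×10⁻¹⁴, 1.40×10⁻¹⁴, -6.34×10⁻¹⁴) N

v×B = (-3.87×10⁵, 8.26×10⁴, -3.96×10⁵) N/C.
E + v×B = (-3.90×10⁵, 8.75×10⁴, -3.96×10⁵) N/C.
F = q(E + v×B) = (1.602×10⁻¹⁹ C)·(-3.90×10⁵, 8.75×10⁴, -3.96×10⁵) = (-6.26×10⁻¹⁴, 1.40×10⁻¹⁴, -6.34×10⁻¹⁴) N.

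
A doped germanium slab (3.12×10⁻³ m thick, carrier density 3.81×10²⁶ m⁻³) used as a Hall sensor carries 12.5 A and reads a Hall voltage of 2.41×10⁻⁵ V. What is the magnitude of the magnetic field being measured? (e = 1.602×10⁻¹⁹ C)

B ≈ 0.367 T

From V_H = IB/(n e t), B = V_H n e t / I.
B = (2.41×10⁻⁵)(3.81×10²⁶)(1.602×10⁻¹⁹)(3.12×10⁻³)/12.5 ≈ 0.367 T.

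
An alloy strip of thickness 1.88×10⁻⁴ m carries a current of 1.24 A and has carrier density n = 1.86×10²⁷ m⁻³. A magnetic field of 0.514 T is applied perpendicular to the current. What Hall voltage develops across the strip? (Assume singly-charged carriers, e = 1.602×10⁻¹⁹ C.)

V_H ≈ 1.14×10⁻⁵ V

V_H = IB/(n e t).
V_H = (1.24)(0.514)/((1.86×10²⁷)(1.602×10⁻¹⁹)(1.88×10⁻⁴)) ≈ 1.14×10⁻⁵ V.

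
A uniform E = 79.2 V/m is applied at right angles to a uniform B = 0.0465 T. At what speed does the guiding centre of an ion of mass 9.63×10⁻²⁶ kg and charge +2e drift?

The steady drift has the magnetic force balancing the electric force, so v_d = E/B.
v_d = 79.2/0.0465 = 1700 m/s.

v_d ≈ 1700 m/s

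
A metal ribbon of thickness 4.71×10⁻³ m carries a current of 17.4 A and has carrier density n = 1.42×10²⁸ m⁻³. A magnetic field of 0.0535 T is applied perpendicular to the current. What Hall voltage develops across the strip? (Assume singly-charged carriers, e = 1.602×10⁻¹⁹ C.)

V_H ≈ 8.69×10⁻⁸ V

V_H = IB/(n e t).
V_H = (17.4)(0.0535)/((1.42×10²⁸)(1.602×10⁻¹⁹)(4.71×10⁻³)) ≈ 8.69×10⁻⁸ V.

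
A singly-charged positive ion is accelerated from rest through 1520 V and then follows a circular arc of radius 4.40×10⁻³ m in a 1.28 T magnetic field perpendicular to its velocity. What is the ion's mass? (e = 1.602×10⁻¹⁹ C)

Combine |q|V = ½mv² and r = mv/(|q|B): eliminate v to get m = qB²r²/(2V).
m = (1.602×10⁻¹⁹)(1.28)²(4.40×10⁻³)²/(2·1520) ≈ 1.67×10⁻²⁷ kg.

m ≈ 1.67×10⁻²⁷ kg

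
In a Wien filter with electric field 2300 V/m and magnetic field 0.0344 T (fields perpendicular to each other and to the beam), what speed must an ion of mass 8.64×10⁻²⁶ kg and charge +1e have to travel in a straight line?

v = 6.69×10⁴ m/s

For undeflected motion the electric and magnetic forces balance: qE = qvB.
v = E/B = 2300/0.0344 = 6.69×10⁴ m/s.
The result is independent of the particle's charge and mass.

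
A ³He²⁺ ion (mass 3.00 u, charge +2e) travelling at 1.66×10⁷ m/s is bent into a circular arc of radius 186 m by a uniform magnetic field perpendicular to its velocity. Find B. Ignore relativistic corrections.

B ≈ 1.39×10⁻³ T

From |q|vB = mv²/r, B = mv/(|q|r).
B = (4.983×10⁻²⁷)(1.66×10⁷)/((3.204×10⁻¹⁹)(186)) ≈ 1.39×10⁻³ T.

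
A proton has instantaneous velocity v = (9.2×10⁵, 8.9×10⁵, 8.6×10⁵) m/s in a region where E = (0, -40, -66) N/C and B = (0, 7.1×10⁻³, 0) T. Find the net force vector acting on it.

v×B = (-6110, 0, 6530) N/C.
E + v×B = (-6110, -40.0, 6470) N/C.
F = q(E + v×B) = (1.602×10⁻¹⁹ C)·(-6110, -40.0, 6470) = (-9.78×10⁻¹⁶, -6.41×10⁻¹⁸, 1.04×10⁻¹⁵) N.

F ≈ (-9.78×10⁻¹⁶, -6.41×10⁻¹⁸, 1.04×10⁻¹⁵) N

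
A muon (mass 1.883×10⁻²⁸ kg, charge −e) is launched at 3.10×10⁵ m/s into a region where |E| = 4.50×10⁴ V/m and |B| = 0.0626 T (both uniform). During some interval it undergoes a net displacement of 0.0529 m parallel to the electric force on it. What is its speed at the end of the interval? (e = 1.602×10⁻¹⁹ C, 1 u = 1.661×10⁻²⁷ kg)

B does no work; ΔKE = |q|E d.
½mv_f² = ½mv₀² + |q|Ed = ½(1.883×10⁻²⁸)(3.10×10⁵)² + (1.602×10⁻¹⁹)(4.50×10⁴)(0.0529) ≈ 9.048×10⁻¹⁸ J + 3.814×10⁻¹⁶ J ≈ 3.904×10⁻¹⁶ J.
v_f = √(2·3.904×10⁻¹⁶/1.883×10⁻²⁸) ≈ 2.04×10⁶ m/s.

v_f ≈ 2.04×10⁶ m/s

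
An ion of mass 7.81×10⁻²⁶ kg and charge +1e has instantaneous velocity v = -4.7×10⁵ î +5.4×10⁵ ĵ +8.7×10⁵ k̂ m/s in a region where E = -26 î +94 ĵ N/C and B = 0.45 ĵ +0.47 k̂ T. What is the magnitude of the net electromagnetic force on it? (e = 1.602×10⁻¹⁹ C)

|F| ≈ 5.37×10⁻¹⁴ N

v×B = (-1.38×10⁵, 2.21×10⁵, -2.12×10⁵) N/C.
E + v×B = (-1.38×10⁵, 2.21×10⁵, -2.12×10⁵) N/C.
F = q(E + v×B) = (1.602×10⁻¹⁹ C)·(-1.38×10⁵, 2.21×10⁵, -2.12×10⁵) = (-2.21×10⁻¹⁴, 3.54×10⁻¹⁴, -3.39×10⁻¹⁴) N.
|F| = 5.37×10⁻¹⁴ N.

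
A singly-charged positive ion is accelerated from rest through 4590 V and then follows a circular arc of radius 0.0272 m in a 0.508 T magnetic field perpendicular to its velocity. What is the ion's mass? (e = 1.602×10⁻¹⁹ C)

Combine |q|V = ½mv² and r = mv/(|q|B): eliminate v to get m = qB²r²/(2V).
m = (1.602×10⁻¹⁹)(0.508)²(0.0272)²/(2·4590) ≈ 3.33×10⁻²⁷ kg.

m ≈ 3.33×10⁻²⁷ kg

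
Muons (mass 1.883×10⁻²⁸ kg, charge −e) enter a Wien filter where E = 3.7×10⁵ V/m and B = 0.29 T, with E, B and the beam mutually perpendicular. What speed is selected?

Zero net Lorentz force requires |qE| = |q v×B|, i.e. E = vB.
v = E/B = 3.7×10⁵/0.29 = 1.3×10⁶ m/s.
The result is independent of the particle's charge and mass.

v = 1.3×10⁶ m/s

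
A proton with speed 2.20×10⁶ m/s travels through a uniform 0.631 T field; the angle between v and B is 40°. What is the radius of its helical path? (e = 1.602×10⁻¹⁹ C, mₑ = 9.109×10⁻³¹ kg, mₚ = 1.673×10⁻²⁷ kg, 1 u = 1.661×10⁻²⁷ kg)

r ≈ 0.0234 m

v⊥ = v sinθ = 2.20×10⁶·sin40° ≈ 1.414×10⁶ m/s.
r = m v⊥/(|q|B) = (1.673×10⁻²⁷)(1.414×10⁶)/((1.602×10⁻¹⁹)(0.631)) ≈ 0.0234 m.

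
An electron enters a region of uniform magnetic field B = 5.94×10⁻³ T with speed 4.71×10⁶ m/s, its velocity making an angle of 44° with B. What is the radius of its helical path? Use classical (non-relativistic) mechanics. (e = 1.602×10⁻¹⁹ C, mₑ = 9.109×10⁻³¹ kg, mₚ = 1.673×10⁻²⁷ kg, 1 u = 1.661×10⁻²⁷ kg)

v⊥ = v sinθ = 4.71×10⁶·sin44° ≈ 3.272×10⁶ m/s.
r = m v⊥/(|q|B) = (9.109×10⁻³¹)(3.272×10⁶)/((1.602×10⁻¹⁹)(5.94×10⁻³)) ≈ 3.13×10⁻³ m.

r ≈ 3.13×10⁻³ m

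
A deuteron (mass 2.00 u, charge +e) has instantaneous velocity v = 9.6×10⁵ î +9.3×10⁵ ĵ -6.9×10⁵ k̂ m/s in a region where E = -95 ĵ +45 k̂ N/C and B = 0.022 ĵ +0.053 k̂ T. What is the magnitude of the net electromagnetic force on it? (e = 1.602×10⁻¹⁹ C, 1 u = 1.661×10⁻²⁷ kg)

v×B = (6.45×10⁴, -5.09×10⁴, 2.11×10⁴) N/C.
E + v×B = (6.45×10⁴, -5.10×10⁴, 2.12×10⁴) N/C.
F = q(E + v×B) = (1.602×10⁻¹⁹ C)·(6.45×10⁴, -5.10×10⁴, 2.12×10⁴) = (1.03×10⁻¹⁴, -8.17×10⁻¹⁵, 3.39×10⁻¹⁵) N.
|F| = 1.36×10⁻¹⁴ N.

|F| ≈ 1.36×10⁻¹⁴ N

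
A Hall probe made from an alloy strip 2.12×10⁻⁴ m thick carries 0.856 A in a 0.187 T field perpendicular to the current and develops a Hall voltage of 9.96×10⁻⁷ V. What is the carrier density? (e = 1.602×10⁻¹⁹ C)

n ≈ 4.73×10²⁷ m⁻³

From V_H = IB/(n e t), n = IB/(V_H e t).
n = (0.856)(0.187)/((9.96×10⁻⁷)(1.602×10⁻¹⁹)(2.12×10⁻⁴)) ≈ 4.73×10²⁷ m⁻³.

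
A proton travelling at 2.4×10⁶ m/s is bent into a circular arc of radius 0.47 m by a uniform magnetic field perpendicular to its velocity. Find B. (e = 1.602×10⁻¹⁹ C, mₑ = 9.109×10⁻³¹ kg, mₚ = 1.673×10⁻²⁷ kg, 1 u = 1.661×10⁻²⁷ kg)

From |q|vB = mv²/r, B = mv/(|q|r).
B = (1.673×10⁻²⁷)(2.4×10⁶)/((1.602×10⁻¹⁹)(0.47)) ≈ 0.053 T.

B ≈ 0.053 T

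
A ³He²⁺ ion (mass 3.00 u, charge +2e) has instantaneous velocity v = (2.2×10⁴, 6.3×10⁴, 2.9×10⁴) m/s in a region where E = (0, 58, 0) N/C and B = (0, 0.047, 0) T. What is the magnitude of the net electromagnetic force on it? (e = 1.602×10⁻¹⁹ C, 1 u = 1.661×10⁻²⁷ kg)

v×B = (-1360, 0, 1030) N/C.
E + v×B = (-1360, 58.0, 1030) N/C.
F = q(E + v×B) = (3.204×10⁻¹⁹ C)·(-1360, 58.0, 1030) = (-4.37×10⁻¹⁶, 1.86×10⁻¹⁷, 3.31×10⁻¹⁶) N.
|F| = 5.48×10⁻¹⁶ N.

|F| ≈ 5.48×10⁻¹⁶ N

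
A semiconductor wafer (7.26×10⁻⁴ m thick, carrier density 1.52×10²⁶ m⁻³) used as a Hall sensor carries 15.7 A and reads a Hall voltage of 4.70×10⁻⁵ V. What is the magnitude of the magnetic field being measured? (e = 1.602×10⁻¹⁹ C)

B ≈ 0.0529 T

From V_H = IB/(n e t), B = V_H n e t / I.
B = (4.70×10⁻⁵)(1.52×10²⁶)(1.602×10⁻¹⁹)(7.26×10⁻⁴)/15.7 ≈ 0.0529 T.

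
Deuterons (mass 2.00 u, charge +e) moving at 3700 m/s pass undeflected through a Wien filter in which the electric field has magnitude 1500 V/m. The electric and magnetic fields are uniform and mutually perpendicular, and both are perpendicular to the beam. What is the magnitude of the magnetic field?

B = 0.41 T

Balance of forces in the selector: qE = qvB ⇒ B = E/v.
B = 1500/3700 = 0.41 T.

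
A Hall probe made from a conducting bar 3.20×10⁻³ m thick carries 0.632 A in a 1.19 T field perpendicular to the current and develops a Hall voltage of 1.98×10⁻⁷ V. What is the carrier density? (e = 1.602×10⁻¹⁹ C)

n ≈ 7.41×10²⁷ m⁻³

From V_H = IB/(n e t), n = IB/(V_H e t).
n = (0.632)(1.19)/((1.98×10⁻⁷)(1.602×10⁻¹⁹)(3.20×10⁻³)) ≈ 7.41×10²⁷ m⁻³.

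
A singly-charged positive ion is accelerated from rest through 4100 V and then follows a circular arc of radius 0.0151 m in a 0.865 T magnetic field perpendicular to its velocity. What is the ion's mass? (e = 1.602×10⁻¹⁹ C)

Combine |q|V = ½mv² and r = mv/(|q|B): eliminate v to get m = qB²r²/(2V).
m = (1.602×10⁻¹⁹)(0.865)²(0.0151)²/(2·4100) ≈ 3.33×10⁻²⁷ kg.

m ≈ 3.33×10⁻²⁷ kg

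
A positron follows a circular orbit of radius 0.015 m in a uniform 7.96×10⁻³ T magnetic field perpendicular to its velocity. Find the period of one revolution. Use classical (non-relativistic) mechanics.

T ≈ 4.49×10⁻⁹ s

The cyclotron period depends only on m, q, B: T = 2πm/(|q|B).
T = 2π(9.109×10⁻³¹)/((1.602×10⁻¹⁹)(7.96×10⁻³)) ≈ 4.49×10⁻⁹ s.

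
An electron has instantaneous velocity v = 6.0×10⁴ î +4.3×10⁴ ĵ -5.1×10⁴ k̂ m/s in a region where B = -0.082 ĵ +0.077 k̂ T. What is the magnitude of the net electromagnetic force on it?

|F| ≈ 1.09×10⁻¹⁵ N

v×B = (-871, -4620, -4920) N/C.
F = q v×B = (−1.602×10⁻¹⁹ C)·(-871, -4620, -4920) = (1.40×10⁻¹⁶, 7.40×10⁻¹⁶, 7.88×10⁻¹⁶) N.
|F| = 1.09×10⁻¹⁵ N.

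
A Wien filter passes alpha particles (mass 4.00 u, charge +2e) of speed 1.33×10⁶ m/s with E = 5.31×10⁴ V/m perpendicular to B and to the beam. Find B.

B = 0.0399 T

Balance of forces in the selector: qE = qvB ⇒ B = E/v.
B = 5.31×10⁴/1.33×10⁶ = 0.0399 T.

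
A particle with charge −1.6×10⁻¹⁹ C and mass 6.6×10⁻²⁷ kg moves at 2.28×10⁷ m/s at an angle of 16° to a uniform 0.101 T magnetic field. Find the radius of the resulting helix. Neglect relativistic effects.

r ≈ 2.57 m

v⊥ = v sinθ = 2.28×10⁷·sin16° ≈ 6.285×10⁶ m/s.
r = m v⊥/(|q|B) = (6.6×10⁻²⁷)(6.285×10⁶)/((1.6×10⁻¹⁹)(0.101)) ≈ 2.57 m.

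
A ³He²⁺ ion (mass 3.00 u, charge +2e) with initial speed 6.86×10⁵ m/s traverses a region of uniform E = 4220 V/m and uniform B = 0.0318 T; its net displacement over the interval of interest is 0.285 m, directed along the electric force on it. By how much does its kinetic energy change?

The magnetic force is always ⟂ v and does no work; only the electric force changes KE.
ΔKE = F_E · d = |q|E d = (3.204×10⁻¹⁹)(4220)(0.285) ≈ 3.85×10⁻¹⁶ J.

ΔKE ≈ 3.85×10⁻¹⁶ J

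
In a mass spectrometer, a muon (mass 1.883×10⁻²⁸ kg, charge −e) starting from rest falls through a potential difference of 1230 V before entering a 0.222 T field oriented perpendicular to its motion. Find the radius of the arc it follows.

r ≈ 7.66×10⁻³ m

Acceleration: |q|V = ½mv² ⇒ v = √(2|q|V/m) = √(2·1.602×10⁻¹⁹·1230/1.883×10⁻²⁸) ≈ 1.447×10⁶ m/s.
In the field: r = mv/(|q|B) = (1.883×10⁻²⁸)(1.447×10⁶)/((1.602×10⁻¹⁹)(0.222)) ≈ 7.66×10⁻³ m.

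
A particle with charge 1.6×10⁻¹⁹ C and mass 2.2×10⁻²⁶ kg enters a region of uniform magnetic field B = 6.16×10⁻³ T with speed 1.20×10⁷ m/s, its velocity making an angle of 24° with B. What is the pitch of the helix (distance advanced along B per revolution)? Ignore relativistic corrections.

p ≈ 1540 m

v∥ = v cosθ = 1.20×10⁷·cos24° ≈ 1.096×10⁷ m/s.
T = 2πm/(|q|B) = 2π(2.2×10⁻²⁶)/((1.6×10⁻¹⁹)(6.16×10⁻³)) ≈ 1.402×10⁻⁴ s.
pitch = v∥ T = (1.096×10⁷)(1.402×10⁻⁴) ≈ 1540 m.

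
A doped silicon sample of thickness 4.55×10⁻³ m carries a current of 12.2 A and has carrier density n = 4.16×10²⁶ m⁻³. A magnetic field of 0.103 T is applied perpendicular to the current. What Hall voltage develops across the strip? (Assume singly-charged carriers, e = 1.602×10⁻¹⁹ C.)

V_H ≈ 4.14×10⁻⁶ V

V_H = IB/(n e t).
V_H = (12.2)(0.103)/((4.16×10²⁶)(1.602×10⁻¹⁹)(4.55×10⁻³)) ≈ 4.14×10⁻⁶ V.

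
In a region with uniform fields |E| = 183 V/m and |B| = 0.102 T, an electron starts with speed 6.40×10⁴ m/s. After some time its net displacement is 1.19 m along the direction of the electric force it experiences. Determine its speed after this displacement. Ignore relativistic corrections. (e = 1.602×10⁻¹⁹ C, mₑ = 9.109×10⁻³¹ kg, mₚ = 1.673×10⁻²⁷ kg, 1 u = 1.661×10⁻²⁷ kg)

v_f ≈ 8.75×10⁶ m/s

B does no work; ΔKE = |q|E d.
½mv_f² = ½mv₀² + |q|Ed = ½(9.109×10⁻³¹)(6.40×10⁴)² + (1.602×10⁻¹⁹)(183)(1.19) ≈ 1.866×10⁻²¹ J + 3.489×10⁻¹⁷ J ≈ 3.489×10⁻¹⁷ J.
v_f = √(2·3.489×10⁻¹⁷/9.109×10⁻³¹) ≈ 8.75×10⁶ m/s.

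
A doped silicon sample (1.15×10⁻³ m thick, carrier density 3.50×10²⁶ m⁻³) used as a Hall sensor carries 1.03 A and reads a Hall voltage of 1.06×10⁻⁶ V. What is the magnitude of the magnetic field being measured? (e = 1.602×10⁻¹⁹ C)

B ≈ 0.0664 T

From V_H = IB/(n e t), B = V_H n e t / I.
B = (1.06×10⁻⁶)(3.50×10²⁶)(1.602×10⁻¹⁹)(1.15×10⁻³)/1.03 ≈ 0.0664 T.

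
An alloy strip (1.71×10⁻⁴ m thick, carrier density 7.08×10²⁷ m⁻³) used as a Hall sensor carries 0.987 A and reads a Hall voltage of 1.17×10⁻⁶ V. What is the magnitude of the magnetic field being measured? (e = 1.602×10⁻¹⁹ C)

From V_H = IB/(n e t), B = V_H n e t / I.
B = (1.17×10⁻⁶)(7.08×10²⁷)(1.602×10⁻¹⁹)(1.71×10⁻⁴)/0.987 ≈ 0.230 T.

B ≈ 0.230 T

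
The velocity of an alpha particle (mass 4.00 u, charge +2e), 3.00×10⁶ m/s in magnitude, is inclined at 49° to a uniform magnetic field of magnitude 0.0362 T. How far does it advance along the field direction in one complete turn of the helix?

v∥ = v cosθ = 3.00×10⁶·cos49° ≈ 1.968×10⁶ m/s.
T = 2πm/(|q|B) = 2π(6.644×10⁻²⁷)/((3.204×10⁻¹⁹)(0.0362)) ≈ 3.599×10⁻⁶ s.
pitch = v∥ T = (1.968×10⁶)(3.599×10⁻⁶) ≈ 7.08 m.

p ≈ 7.08 m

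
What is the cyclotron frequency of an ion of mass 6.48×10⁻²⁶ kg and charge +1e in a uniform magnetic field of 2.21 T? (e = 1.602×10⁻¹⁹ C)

f = |q|B/(2πm).
f = (1.602×10⁻¹⁹)(2.21)/(2π·6.48×10⁻²⁶) ≈ 8.70×10⁵ Hz.

f ≈ 8.70×10⁵ Hz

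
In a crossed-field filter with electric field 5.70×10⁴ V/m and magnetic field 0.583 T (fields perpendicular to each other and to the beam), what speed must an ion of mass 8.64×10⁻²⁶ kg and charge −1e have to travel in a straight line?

v = 9.78×10⁴ m/s

Zero net Lorentz force requires |qE| = |q v×B|, i.e. E = vB.
v = E/B = 5.70×10⁴/0.583 = 9.78×10⁴ m/s.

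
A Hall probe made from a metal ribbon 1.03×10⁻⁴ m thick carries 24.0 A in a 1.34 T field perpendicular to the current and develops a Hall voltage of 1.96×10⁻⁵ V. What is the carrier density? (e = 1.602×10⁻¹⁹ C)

From V_H = IB/(n e t), n = IB/(V_H e t).
n = (24.0)(1.34)/((1.96×10⁻⁵)(1.602×10⁻¹⁹)(1.03×10⁻⁴)) ≈ 9.94×10²⁸ m⁻³.

n ≈ 9.94×10²⁸ m⁻³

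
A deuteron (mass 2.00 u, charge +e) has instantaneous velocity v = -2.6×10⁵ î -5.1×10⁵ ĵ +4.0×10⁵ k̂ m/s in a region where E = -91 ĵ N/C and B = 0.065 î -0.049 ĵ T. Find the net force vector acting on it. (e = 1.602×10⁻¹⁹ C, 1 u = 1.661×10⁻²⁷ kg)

F ≈ (3.14×10⁻¹⁵, 4.15×10⁻¹⁵, 7.35×10⁻¹⁵) N

v×B = (1.96×10⁴, 2.60×10⁴, 4.59×10⁴) N/C.
E + v×B = (1.96×10⁴, 2.59×10⁴, 4.59×10⁴) N/C.
F = q(E + v×B) = (1.602×10⁻¹⁹ C)·(1.96×10⁴, 2.59×10⁴, 4.59×10⁴) = (3.14×10⁻¹⁵, 4.15×10⁻¹⁵, 7.35×10⁻¹⁵) N.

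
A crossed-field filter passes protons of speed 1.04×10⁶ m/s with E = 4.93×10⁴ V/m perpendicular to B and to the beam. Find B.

Balance of forces in the selector: qE = qvB ⇒ B = E/v.
B = 4.93×10⁴/1.04×10⁶ = 0.0474 T.

B = 0.0474 T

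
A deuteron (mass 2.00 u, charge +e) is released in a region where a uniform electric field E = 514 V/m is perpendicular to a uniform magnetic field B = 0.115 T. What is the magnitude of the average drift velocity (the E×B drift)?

v_d ≈ 4470 m/s

In crossed fields the guiding centre drifts at v_d = |E×B|/B² = E/B, independent of charge and mass.
v_d = 514/0.115 = 4470 m/s.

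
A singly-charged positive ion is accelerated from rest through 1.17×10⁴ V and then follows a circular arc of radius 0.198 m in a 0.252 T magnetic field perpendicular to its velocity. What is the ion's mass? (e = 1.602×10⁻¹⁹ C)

m ≈ 1.70×10⁻²⁶ kg

Combine |q|V = ½mv² and r = mv/(|q|B): eliminate v to get m = qB²r²/(2V).
m = (1.602×10⁻¹⁹)(0.252)²(0.198)²/(2·1.17×10⁴) ≈ 1.70×10⁻²⁶ kg.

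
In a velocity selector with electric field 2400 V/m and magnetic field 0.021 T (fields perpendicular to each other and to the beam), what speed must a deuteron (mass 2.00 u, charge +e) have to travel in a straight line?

v = 1.1×10⁵ m/s

Straight-line motion ⇒ electric and magnetic forces cancel, so E = vB.
v = E/B = 2400/0.021 = 1.1×10⁵ m/s.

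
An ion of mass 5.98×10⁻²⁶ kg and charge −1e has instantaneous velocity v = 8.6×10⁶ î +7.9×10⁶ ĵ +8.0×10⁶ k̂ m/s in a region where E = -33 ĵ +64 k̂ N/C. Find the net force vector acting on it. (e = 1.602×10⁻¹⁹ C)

F ≈ (0, 5.29×10⁻¹⁸, -1.03×10⁻¹⁷) N

Only an electric field acts, so F = qE = (−1.602×10⁻¹⁹ C)·(0, -33.0, 64.0) = (0, 5.29×10⁻¹⁸, -1.03×10⁻¹⁷) N.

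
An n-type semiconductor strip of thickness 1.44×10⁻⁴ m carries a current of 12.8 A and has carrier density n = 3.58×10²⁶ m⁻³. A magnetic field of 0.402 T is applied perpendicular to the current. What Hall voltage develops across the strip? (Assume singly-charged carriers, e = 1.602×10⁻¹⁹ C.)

V_H = IB/(n e t).
V_H = (12.8)(0.402)/((3.58×10²⁶)(1.602×10⁻¹⁹)(1.44×10⁻⁴)) ≈ 6.23×10⁻⁴ V.

V_H ≈ 6.23×10⁻⁴ V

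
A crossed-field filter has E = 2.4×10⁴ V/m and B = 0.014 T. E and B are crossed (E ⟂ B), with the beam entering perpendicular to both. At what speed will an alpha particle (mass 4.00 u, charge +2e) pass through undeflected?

v = 1.7×10⁶ m/s

Zero net Lorentz force requires |qE| = |q v×B|, i.e. E = vB.
v = E/B = 2.4×10⁴/0.014 = 1.7×10⁶ m/s.
The result is independent of the particle's charge and mass.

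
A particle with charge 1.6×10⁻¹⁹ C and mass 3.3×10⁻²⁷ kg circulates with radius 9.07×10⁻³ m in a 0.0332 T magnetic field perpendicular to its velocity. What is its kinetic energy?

v = |q|Br/m, then KE = ½mv² = (qBr)²/(2m).
v = (1.6×10⁻¹⁹)(0.0332)(9.07×10⁻³)/3.3×10⁻²⁷ ≈ 1.460×10⁴ m/s.
KE = ½(3.3×10⁻²⁷)(1.460×10⁴)² ≈ 3.52×10⁻¹⁹ J.

KE ≈ 3.52×10⁻¹⁹ J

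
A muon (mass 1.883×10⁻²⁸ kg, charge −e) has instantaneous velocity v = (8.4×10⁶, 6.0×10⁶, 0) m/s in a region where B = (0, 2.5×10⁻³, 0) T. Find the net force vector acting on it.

F ≈ (0, 0, -3.36×10⁻¹⁵) N

v×B = (0, 0, 2.10×10⁴) N/C.
F = q v×B = (−1.602×10⁻¹⁹ C)·(0, 0, 2.10×10⁴) = (0, 0, -3.36×10⁻¹⁵) N.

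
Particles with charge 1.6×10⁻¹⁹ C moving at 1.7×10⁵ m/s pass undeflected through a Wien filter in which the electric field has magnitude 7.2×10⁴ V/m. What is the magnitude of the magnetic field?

B = 0.42 T

Balance of forces in the selector: qE = qvB ⇒ B = E/v.
B = 7.2×10⁴/1.7×10⁵ = 0.42 T.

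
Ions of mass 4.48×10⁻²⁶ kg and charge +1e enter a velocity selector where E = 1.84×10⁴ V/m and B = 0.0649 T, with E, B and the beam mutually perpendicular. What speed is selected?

Straight-line motion ⇒ electric and magnetic forces cancel, so E = vB.
v = E/B = 1.84×10⁴/0.0649 = 2.84×10⁵ m/s.

v = 2.84×10⁵ m/s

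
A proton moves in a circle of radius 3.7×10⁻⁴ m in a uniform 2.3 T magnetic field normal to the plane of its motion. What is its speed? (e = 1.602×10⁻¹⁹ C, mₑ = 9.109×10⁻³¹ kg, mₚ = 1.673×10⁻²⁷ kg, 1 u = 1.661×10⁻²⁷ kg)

v ≈ 8.1×10⁴ m/s

From |q|vB = mv²/r, v = |q|Br/m.
v = (1.602×10⁻¹⁹)(2.3)(3.7×10⁻⁴)/1.673×10⁻²⁷ ≈ 8.1×10⁴ m/s.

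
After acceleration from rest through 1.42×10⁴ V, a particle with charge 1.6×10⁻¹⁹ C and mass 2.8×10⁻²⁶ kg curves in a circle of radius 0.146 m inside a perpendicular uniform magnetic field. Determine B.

B ≈ 0.483 T

v = √(2|q|V/m) = √(2·1.6×10⁻¹⁹·1.42×10⁴/2.8×10⁻²⁶) ≈ 4.028×10⁵ m/s.
B = mv/(|q|r) = (2.8×10⁻²⁶)(4.028×10⁵)/((1.6×10⁻¹⁹)(0.146)) ≈ 0.483 T.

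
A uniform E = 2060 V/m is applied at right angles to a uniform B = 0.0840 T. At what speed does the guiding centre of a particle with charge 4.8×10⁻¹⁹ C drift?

The E×B drift speed is v_d = E/B.
v_d = 2060/0.0840 = 2.45×10⁴ m/s.

v_d ≈ 2.45×10⁴ m/s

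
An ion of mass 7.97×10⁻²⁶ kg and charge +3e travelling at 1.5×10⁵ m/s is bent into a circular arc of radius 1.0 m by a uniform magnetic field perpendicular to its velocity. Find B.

From |q|vB = mv²/r, B = mv/(|q|r).
B = (7.97×10⁻²⁶)(1.5×10⁵)/((4.806×10⁻¹⁹)(1.0)) ≈ 0.025 T.

B ≈ 0.025 T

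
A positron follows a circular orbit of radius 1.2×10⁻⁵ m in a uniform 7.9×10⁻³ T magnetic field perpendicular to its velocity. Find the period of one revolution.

T ≈ 4.5×10⁻⁹ s

The cyclotron period depends only on m, q, B: T = 2πm/(|q|B).
T = 2π(9.109×10⁻³¹)/((1.602×10⁻¹⁹)(7.9×10⁻³)) ≈ 4.5×10⁻⁹ s.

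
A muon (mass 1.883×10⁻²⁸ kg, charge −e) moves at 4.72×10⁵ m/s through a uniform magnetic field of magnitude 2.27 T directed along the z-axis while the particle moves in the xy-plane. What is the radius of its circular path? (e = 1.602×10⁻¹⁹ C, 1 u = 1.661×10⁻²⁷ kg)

The magnetic force provides the centripetal force: |q|vB = mv²/r.
r = mv/(|q|B) = (1.883×10⁻²⁸)(4.72×10⁵)/((1.602×10⁻¹⁹)(2.27)) ≈ 2.44×10⁻⁴ m.

r ≈ 2.44×10⁻⁴ m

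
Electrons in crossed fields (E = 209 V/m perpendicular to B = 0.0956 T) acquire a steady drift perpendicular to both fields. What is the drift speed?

v_d ≈ 2190 m/s

In crossed fields the guiding centre drifts at v_d = |E×B|/B² = E/B, independent of charge and mass.
v_d = 209/0.0956 = 2190 m/s.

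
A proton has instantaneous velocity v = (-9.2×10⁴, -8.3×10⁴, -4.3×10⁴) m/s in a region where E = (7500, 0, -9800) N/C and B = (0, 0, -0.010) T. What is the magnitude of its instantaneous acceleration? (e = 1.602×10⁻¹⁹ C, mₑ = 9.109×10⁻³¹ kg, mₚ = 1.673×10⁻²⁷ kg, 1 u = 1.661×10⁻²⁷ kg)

v×B = (830, -920, 0) N/C.
E + v×B = (8330, -920, -9800) N/C.
F = q(E + v×B) = (1.602×10⁻¹⁹ C)·(8330, -920, -9800) = (1.33×10⁻¹⁵, -1.47×10⁻¹⁶, -1.57×10⁻¹⁵) N.
|a| = |F|/m = 2.066×10⁻¹⁵/1.673×10⁻²⁷ ≈ 1.23×10¹² m/s².

|a| ≈ 1.23×10¹² m/s²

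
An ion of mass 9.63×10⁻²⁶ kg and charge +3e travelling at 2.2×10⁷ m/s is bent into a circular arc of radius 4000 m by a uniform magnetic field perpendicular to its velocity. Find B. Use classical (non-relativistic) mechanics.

B ≈ 1.1×10⁻³ T

From |q|vB = mv²/r, B = mv/(|q|r).
B = (9.63×10⁻²⁶)(2.2×10⁷)/((4.806×10⁻¹⁹)(4000)) ≈ 1.1×10⁻³ T.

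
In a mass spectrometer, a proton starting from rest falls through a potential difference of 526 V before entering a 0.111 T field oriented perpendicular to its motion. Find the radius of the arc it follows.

Acceleration: |q|V = ½mv² ⇒ v = √(2|q|V/m) = √(2·1.602×10⁻¹⁹·526/1.673×10⁻²⁷) ≈ 3.174×10⁵ m/s.
In the field: r = mv/(|q|B) = (1.673×10⁻²⁷)(3.174×10⁵)/((1.602×10⁻¹⁹)(0.111)) ≈ 0.0299 m.

r ≈ 0.0299 m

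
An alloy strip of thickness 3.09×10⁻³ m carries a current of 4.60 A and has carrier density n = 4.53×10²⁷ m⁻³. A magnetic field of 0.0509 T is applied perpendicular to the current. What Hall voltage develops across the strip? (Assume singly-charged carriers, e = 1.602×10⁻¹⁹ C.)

V_H ≈ 1.04×10⁻⁷ V

V_H = IB/(n e t).
V_H = (4.60)(0.0509)/((4.53×10²⁷)(1.602×10⁻¹⁹)(3.09×10⁻³)) ≈ 1.04×10⁻⁷ V.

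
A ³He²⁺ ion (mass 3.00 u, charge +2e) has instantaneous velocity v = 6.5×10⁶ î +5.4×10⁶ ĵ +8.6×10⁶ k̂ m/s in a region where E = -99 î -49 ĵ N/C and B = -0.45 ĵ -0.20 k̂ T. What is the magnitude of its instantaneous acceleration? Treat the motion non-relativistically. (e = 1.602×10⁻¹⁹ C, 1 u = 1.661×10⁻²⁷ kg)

v×B = (2.79×10⁶, 1.30×10⁶, -2.92×10⁶) N/C.
E + v×B = (2.79×10⁶, 1.30×10⁶, -2.92×10⁶) N/C.
F = q(E + v×B) = (3.204×10⁻¹⁹ C)·(2.79×10⁶, 1.30×10⁶, -2.92×10⁶) = (8.94×10⁻¹³, 4.17×10⁻¹³, -9.37×10⁻¹³) N.
|a| = |F|/m = 1.360×10⁻¹²/4.983×10⁻²⁷ ≈ 2.73×10¹⁴ m/s².

|a| ≈ 2.73×10¹⁴ m/s²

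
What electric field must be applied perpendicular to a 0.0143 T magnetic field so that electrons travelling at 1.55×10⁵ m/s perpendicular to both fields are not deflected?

For straight-line motion qE = qvB, so E = vB.
E = 1.55×10⁵ × 0.0143 = 2220 V/m.

E = 2220 V/m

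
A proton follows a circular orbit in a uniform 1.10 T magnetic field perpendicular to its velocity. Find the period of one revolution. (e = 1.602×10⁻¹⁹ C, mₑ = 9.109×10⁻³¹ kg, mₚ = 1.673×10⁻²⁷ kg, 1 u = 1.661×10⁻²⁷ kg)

T ≈ 5.97×10⁻⁸ s

The cyclotron period depends only on m, q, B: T = 2πm/(|q|B).
T = 2π(1.673×10⁻²⁷)/((1.602×10⁻¹⁹)(1.10)) ≈ 5.97×10⁻⁸ s.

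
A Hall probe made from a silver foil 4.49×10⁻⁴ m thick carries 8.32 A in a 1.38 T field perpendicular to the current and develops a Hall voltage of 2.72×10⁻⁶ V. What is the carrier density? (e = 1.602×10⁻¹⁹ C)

n ≈ 5.87×10²⁸ m⁻³

From V_H = IB/(n e t), n = IB/(V_H e t).
n = (8.32)(1.38)/((2.72×10⁻⁶)(1.602×10⁻¹⁹)(4.49×10⁻⁴)) ≈ 5.87×10²⁸ m⁻³.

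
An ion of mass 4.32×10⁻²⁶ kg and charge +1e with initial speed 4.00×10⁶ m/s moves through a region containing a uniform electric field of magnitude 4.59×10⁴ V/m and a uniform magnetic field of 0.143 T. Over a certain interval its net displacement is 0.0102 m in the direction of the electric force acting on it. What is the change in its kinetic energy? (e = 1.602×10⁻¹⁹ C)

The magnetic force is always ⟂ v and does no work; only the electric force changes KE.
ΔKE = F_E · d = |q|E d = (1.602×10⁻¹⁹)(4.59×10⁴)(0.0102) ≈ 7.50×10⁻¹⁷ J.

ΔKE ≈ 7.50×10⁻¹⁷ J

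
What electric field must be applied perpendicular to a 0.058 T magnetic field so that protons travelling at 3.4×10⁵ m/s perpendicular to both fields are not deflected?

E = 2.0×10⁴ V/m

For straight-line motion qE = qvB, so E = vB.
E = 3.4×10⁵ × 0.058 = 2.0×10⁴ V/m.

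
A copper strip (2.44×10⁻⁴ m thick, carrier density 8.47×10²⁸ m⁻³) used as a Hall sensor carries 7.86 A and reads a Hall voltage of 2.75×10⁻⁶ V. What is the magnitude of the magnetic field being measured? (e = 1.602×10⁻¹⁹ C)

From V_H = IB/(n e t), B = V_H n e t / I.
B = (2.75×10⁻⁶)(8.47×10²⁸)(1.602×10⁻¹⁹)(2.44×10⁻⁴)/7.86 ≈ 1.16 T.

B ≈ 1.16 T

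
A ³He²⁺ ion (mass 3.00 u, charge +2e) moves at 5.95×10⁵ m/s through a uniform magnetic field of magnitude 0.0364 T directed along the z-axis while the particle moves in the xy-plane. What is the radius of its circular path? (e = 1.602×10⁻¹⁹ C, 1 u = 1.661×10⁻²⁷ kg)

The magnetic force provides the centripetal force: |q|vB = mv²/r.
r = mv/(|q|B) = (4.983×10⁻²⁷)(5.95×10⁵)/((3.204×10⁻¹⁹)(0.0364)) ≈ 0.254 m.

r ≈ 0.254 m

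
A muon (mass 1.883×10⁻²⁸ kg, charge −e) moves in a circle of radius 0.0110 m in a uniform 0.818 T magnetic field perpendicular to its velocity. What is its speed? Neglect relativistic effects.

v ≈ 7.66×10⁶ m/s

From |q|vB = mv²/r, v = |q|Br/m.
v = (1.602×10⁻¹⁹)(0.818)(0.0110)/1.883×10⁻²⁸ ≈ 7.66×10⁶ m/s.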